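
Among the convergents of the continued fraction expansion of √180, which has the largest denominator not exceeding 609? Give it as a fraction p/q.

4253/317

√180 = [13; 2, 2, 2, 26, …] (period length 4).
Convergents:
  p_0/q_0 = 13/1
  p_1/q_1 = 27/2
  p_2/q_2 = 67/5
  p_3/q_3 = 161/12
  p_4/q_4 = 4253/317
  p_5/q_5 = 8667/646
q_4 = 317 ≤ 609 < 646 = q_5, so the answer is 4253/317.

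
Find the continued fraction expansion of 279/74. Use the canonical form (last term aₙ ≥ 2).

279 = 3×74 + 57
74 = 1×57 + 17
57 = 3×17 + 6
17 = 2×6 + 5
6 = 1×5 + 1
5 = 5×1 + 0  (stop)
So 279/74 = [3; 1, 3, 2, 1, 5].

[3; 1, 3, 2, 1, 5]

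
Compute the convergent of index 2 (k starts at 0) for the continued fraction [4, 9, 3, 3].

115/28

Using pₖ = aₖpₖ₋₁ + pₖ₋₂, qₖ = aₖqₖ₋₁ + qₖ₋₂ (with p₋₁=1, p₋₂=0, q₋₁=0, q₋₂=1):
  k=0: a=4, p=4, q=1
  k=1: a=9, p=37, q=9
  k=2: a=3, p=115, q=28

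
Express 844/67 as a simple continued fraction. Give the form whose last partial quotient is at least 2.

844 = 12×67 + 40
67 = 1×40 + 27
40 = 1×27 + 13
27 = 2×13 + 1
13 = 13×1 + 0  (stop)
So 844/67 = [12; 1, 1, 2, 13].

[12; 1, 1, 2, 13]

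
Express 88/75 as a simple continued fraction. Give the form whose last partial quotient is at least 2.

[1; 5, 1, 3, 3]

88 = 1·75 + 13
75 = 5·13 + 10
13 = 1·10 + 3
10 = 3·3 + 1
3 = 3·1 + 0  (stop)
So 88/75 = [1; 5, 1, 3, 3].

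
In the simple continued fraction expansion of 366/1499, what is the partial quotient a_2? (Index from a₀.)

366 = 0·1499 + 366   →  a_0 = 0
1499 = 4·366 + 35   →  a_1 = 4
366 = 10·35 + 16   →  a_2 = 10

10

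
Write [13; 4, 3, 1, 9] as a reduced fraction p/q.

Fold from the inside: start with 9/1.
  1 + 1/9 = 10/9
  3 + 9/10 = 39/10
  4 + 10/39 = 166/39
  13 + 39/166 = 2197/166

2197/166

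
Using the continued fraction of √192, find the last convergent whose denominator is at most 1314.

16115/1163

√192 = [13; 1, 5, 1, 26, …] (period length 4).
Convergents:
  p_0/q_0 = 13/1
  p_1/q_1 = 14/1
  p_2/q_2 = 83/6
  p_3/q_3 = 97/7
  p_4/q_4 = 2605/188
  p_5/q_5 = 2702/195
  p_6/q_6 = 16115/1163
  p_7/q_7 = 18817/1358
q_6 = 1163 ≤ 1314 < 1358 = q_7, so the answer is 16115/1163.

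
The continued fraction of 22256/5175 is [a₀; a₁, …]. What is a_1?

22256 = 4·5175 + 1556   →  a_0 = 4
5175 = 3·1556 + 507   →  a_1 = 3

3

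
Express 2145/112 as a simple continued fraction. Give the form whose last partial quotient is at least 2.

2145 = 19×112 + 17
112 = 6×17 + 10
17 = 1×10 + 7
10 = 1×7 + 3
7 = 2×3 + 1
3 = 3×1 + 0  (stop)
So 2145/112 = [19; 6, 1, 1, 2, 3].

[19; 6, 1, 1, 2, 3]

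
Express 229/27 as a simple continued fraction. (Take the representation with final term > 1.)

[8; 2, 13]

229 = 8×27 + 13
27 = 2×13 + 1
13 = 13×1 + 0  (stop)
So 229/27 = [8; 2, 13].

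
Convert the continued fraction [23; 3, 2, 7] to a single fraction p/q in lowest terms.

1211/52

Fold from the inside: start with 7/1.
  2 + 1/7 = 15/7
  3 + 7/15 = 52/15
  23 + 15/52 = 1211/52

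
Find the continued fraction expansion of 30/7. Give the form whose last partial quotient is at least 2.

[4; 3, 2]

30 = 4*7 + 2
7 = 3*2 + 1
2 = 2*1 + 0  (stop)
So 30/7 = [4; 3, 2].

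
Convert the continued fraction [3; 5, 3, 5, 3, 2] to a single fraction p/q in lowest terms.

Fold from the inside: start with 2/1.
  3 + 1/2 = 7/2
  5 + 2/7 = 37/7
  3 + 7/37 = 118/37
  5 + 37/118 = 627/118
  3 + 118/627 = 1999/627

1999/627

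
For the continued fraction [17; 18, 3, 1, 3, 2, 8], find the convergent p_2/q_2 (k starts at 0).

938/55

Using pₖ = aₖpₖ₋₁ + pₖ₋₂, qₖ = aₖqₖ₋₁ + qₖ₋₂ (with p₋₁=1, p₋₂=0, q₋₁=0, q₋₂=1):
  k=0: a=17, p=17, q=1
  k=1: a=18, p=307, q=18
  k=2: a=3, p=938, q=55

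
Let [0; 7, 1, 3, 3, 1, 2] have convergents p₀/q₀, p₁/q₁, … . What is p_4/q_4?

13/101

Using pₖ = aₖpₖ₋₁ + pₖ₋₂, qₖ = aₖqₖ₋₁ + qₖ₋₂ (with p₋₁=1, p₋₂=0, q₋₁=0, q₋₂=1):
  k=0: a=0, p=0, q=1
  k=1: a=7, p=1, q=7
  k=2: a=1, p=1, q=8
  k=3: a=3, p=4, q=31
  k=4: a=3, p=13, q=101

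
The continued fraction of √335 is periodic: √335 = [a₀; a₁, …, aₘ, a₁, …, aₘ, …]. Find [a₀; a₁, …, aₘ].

[18; 3, 3, 3, 36]

a₀ = ⌊√335⌋ = 18.
With m₀=0, d₀=1 and mₖ₊₁ = dₖaₖ − mₖ, dₖ₊₁ = (n − mₖ₊₁²)/dₖ, aₖ₊₁ = ⌊(a₀+mₖ₊₁)/dₖ₊₁⌋:
  k=1: m=18, d=11, a=3
  k=2: m=15, d=10, a=3
  k=3: m=15, d=11, a=3
  k=4: m=18, d=1, a=36
d=1 and a=2a₀=36 at k=4, so the next step gives (m, d) = (18, 11) again — its k=1 value — and the period has length 4.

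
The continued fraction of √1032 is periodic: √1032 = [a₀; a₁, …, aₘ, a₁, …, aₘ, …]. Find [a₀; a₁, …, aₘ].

a₀ = ⌊√1032⌋ = 32.
With m₀=0, d₀=1 and mₖ₊₁ = dₖaₖ − mₖ, dₖ₊₁ = (n − mₖ₊₁²)/dₖ, aₖ₊₁ = ⌊(a₀+mₖ₊₁)/dₖ₊₁⌋:
  k=1: m=32, d=8, a=8
  k=2: m=32, d=1, a=64
d=1 and a=2a₀=64 at k=2, so the next step gives (m, d) = (32, 8) again — its k=1 value — and the period has length 2.

[32; 8, 64]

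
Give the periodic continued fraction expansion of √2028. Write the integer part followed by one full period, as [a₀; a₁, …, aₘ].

a₀ = ⌊√2028⌋ = 45.
With m₀=0, d₀=1 and mₖ₊₁ = dₖaₖ − mₖ, dₖ₊₁ = (n − mₖ₊₁²)/dₖ, aₖ₊₁ = ⌊(a₀+mₖ₊₁)/dₖ₊₁⌋:
  k=1: m=45, d=3, a=30
  k=2: m=45, d=1, a=90
d=1 and a=2a₀=90 at k=2, so the next step gives (m, d) = (45, 3) again — its k=1 value — and the period has length 2.

[45; 30, 90]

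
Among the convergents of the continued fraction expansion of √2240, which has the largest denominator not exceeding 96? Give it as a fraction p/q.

√2240 = [47; 3, 23, 3, 94, …] (period length 4).
Convergents:
  p_0/q_0 = 47/1
  p_1/q_1 = 142/3
  p_2/q_2 = 3313/70
  p_3/q_3 = 10081/213
q_2 = 70 ≤ 96 < 213 = q_3, so the answer is 3313/70.

3313/70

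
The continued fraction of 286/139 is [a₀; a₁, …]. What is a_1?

17

286 = 2·139 + 8   →  a_0 = 2
139 = 17·8 + 3   →  a_1 = 17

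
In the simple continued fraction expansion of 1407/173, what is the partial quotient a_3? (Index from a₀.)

1407 = 8·173 + 23   →  a_0 = 8
173 = 7·23 + 12   →  a_1 = 7
23 = 1·12 + 11   →  a_2 = 1
12 = 1·11 + 1   →  a_3 = 1

1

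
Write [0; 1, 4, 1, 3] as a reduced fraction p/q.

Fold from the inside: start with 3/1.
  1 + 1/3 = 4/3
  4 + 3/4 = 19/4
  1 + 4/19 = 23/19
  0 + 19/23 = 19/23

19/23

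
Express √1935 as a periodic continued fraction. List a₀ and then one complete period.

[43; 1, 86]

a₀ = ⌊√1935⌋ = 43.
With m₀=0, d₀=1 and mₖ₊₁ = dₖaₖ − mₖ, dₖ₊₁ = (n − mₖ₊₁²)/dₖ, aₖ₊₁ = ⌊(a₀+mₖ₊₁)/dₖ₊₁⌋:
  k=1: m=43, d=86, a=1
  k=2: m=43, d=1, a=86
d=1 and a=2a₀=86 at k=2, so the next step gives (m, d) = (43, 86) again — its k=1 value — and the period has length 2.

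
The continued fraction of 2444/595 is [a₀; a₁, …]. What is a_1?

2444 = 4·595 + 64   →  a_0 = 4
595 = 9·64 + 19   →  a_1 = 9

9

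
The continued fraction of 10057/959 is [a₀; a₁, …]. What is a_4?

2

10057 = 10·959 + 467   →  a_0 = 10
959 = 2·467 + 25   →  a_1 = 2
467 = 18·25 + 17   →  a_2 = 18
25 = 1·17 + 8   →  a_3 = 1
17 = 2·8 + 1   →  a_4 = 2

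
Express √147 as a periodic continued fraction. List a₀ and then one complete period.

a₀ = ⌊√147⌋ = 12.

[12; 8, 24]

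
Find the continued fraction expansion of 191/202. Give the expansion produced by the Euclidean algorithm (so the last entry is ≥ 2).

[0; 1, 17, 2, 1, 3]

191 = 0*202 + 191
202 = 1*191 + 11
191 = 17*11 + 4
11 = 2*4 + 3
4 = 1*3 + 1
3 = 3*1 + 0  (stop)
So 191/202 = [0; 1, 17, 2, 1, 3].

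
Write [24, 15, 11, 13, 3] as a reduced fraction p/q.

160883/6685

Using pₖ = aₖpₖ₋₁ + pₖ₋₂ and qₖ = aₖqₖ₋₁ + qₖ₋₂:
  k=0: a=24, p=24, q=1
  k=1: a=15, p=361, q=15
  k=2: a=11, p=3995, q=166
  k=3: a=13, p=52296, q=2173
  k=4: a=3, p=160883, q=6685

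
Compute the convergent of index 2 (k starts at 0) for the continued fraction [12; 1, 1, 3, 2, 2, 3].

Using pₖ = aₖpₖ₋₁ + pₖ₋₂, qₖ = aₖqₖ₋₁ + qₖ₋₂ (with p₋₁=1, p₋₂=0, q₋₁=0, q₋₂=1):
  k=0: a=12, p=12, q=1
  k=1: a=1, p=13, q=1
  k=2: a=1, p=25, q=2

25/2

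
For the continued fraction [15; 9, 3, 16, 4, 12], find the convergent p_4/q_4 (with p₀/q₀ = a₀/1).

Using pₖ = aₖpₖ₋₁ + pₖ₋₂, qₖ = aₖqₖ₋₁ + qₖ₋₂ (with p₋₁=1, p₋₂=0, q₋₁=0, q₋₂=1):
  k=0: a=15, p=15, q=1
  k=1: a=9, p=136, q=9
  k=2: a=3, p=423, q=28
  k=3: a=16, p=6904, q=457
  k=4: a=4, p=28039, q=1856

28039/1856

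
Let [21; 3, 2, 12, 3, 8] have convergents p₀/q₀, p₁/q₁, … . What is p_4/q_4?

5705/268

Using pₖ = aₖpₖ₋₁ + pₖ₋₂, qₖ = aₖqₖ₋₁ + qₖ₋₂ (with p₋₁=1, p₋₂=0, q₋₁=0, q₋₂=1):
  k=0: a=21, p=21, q=1
  k=1: a=3, p=64, q=3
  k=2: a=2, p=149, q=7
  k=3: a=12, p=1852, q=87
  k=4: a=3, p=5705, q=268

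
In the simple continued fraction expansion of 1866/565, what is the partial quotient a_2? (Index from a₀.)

1866 = 3·565 + 171   →  a_0 = 3
565 = 3·171 + 52   →  a_1 = 3
171 = 3·52 + 15   →  a_2 = 3

3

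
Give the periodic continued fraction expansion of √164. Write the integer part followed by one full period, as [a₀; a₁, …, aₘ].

[12; 1, 4, 6, 4, 1, 24]

a₀ = ⌊√164⌋ = 12.
With m₀=0, d₀=1 and mₖ₊₁ = dₖaₖ − mₖ, dₖ₊₁ = (n − mₖ₊₁²)/dₖ, aₖ₊₁ = ⌊(a₀+mₖ₊₁)/dₖ₊₁⌋:
  k=1: m=12, d=20, a=1
  k=2: m=8, d=5, a=4
  k=3: m=12, d=4, a=6
  k=4: m=12, d=5, a=4
  k=5: m=8, d=20, a=1
  k=6: m=12, d=1, a=24
d=1 and a=2a₀=24 at k=6, so the next step gives (m, d) = (12, 20) again — its k=1 value — and the period has length 6.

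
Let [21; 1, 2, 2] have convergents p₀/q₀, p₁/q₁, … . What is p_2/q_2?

65/3

Using pₖ = aₖpₖ₋₁ + pₖ₋₂, qₖ = aₖqₖ₋₁ + qₖ₋₂ (with p₋₁=1, p₋₂=0, q₋₁=0, q₋₂=1):
  k=0: a=21, p=21, q=1
  k=1: a=1, p=22, q=1
  k=2: a=2, p=65, q=3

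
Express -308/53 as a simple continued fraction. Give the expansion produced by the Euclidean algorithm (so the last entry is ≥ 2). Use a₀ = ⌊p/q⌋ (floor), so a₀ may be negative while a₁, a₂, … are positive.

-308 = -6·53 + 10
53 = 5·10 + 3
10 = 3·3 + 1
3 = 3·1 + 0  (stop)
So -308/53 = [-6; 5, 3, 3].

[-6; 5, 3, 3]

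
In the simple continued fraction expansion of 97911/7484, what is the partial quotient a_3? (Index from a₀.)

97911 = 13·7484 + 619   →  a_0 = 13
7484 = 12·619 + 56   →  a_1 = 12
619 = 11·56 + 3   →  a_2 = 11
56 = 18·3 + 2   →  a_3 = 18

18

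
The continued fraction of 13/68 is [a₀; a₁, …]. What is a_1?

5

13 = 0·68 + 13   →  a_0 = 0
68 = 5·13 + 3   →  a_1 = 5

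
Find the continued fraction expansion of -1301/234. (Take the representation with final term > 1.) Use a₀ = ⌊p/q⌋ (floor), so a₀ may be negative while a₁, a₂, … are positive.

[-6; 2, 3, 1, 2, 9]

-1301 = -6*234 + 103
234 = 2*103 + 28
103 = 3*28 + 19
28 = 1*19 + 9
19 = 2*9 + 1
9 = 9*1 + 0  (stop)
So -1301/234 = [-6; 2, 3, 1, 2, 9].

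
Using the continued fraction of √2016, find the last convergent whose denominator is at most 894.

39916/889

√2016 = [44; 1, 8, 1, 88, …] (period length 4).
Convergents:
  p_0/q_0 = 44/1
  p_1/q_1 = 45/1
  p_2/q_2 = 404/9
  p_3/q_3 = 449/10
  p_4/q_4 = 39916/889
  p_5/q_5 = 40365/899
q_4 = 889 ≤ 894 < 899 = q_5, so the answer is 39916/889.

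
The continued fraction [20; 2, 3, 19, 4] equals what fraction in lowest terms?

Using pₖ = aₖpₖ₋₁ + pₖ₋₂ and qₖ = aₖqₖ₋₁ + qₖ₋₂:
  k=0: a=20, p=20, q=1
  k=1: a=2, p=41, q=2
  k=2: a=3, p=143, q=7
  k=3: a=19, p=2758, q=135
  k=4: a=4, p=11175, q=547

11175/547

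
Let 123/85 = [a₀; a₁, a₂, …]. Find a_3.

4

123 = 1·85 + 38   →  a_0 = 1
85 = 2·38 + 9   →  a_1 = 2
38 = 4·9 + 2   →  a_2 = 4
9 = 4·2 + 1   →  a_3 = 4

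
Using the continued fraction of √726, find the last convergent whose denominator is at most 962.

25678/953

√726 = [26; 1, 16, 1, 52, …] (period length 4).
Convergents:
  p_0/q_0 = 26/1
  p_1/q_1 = 27/1
  p_2/q_2 = 458/17
  p_3/q_3 = 485/18
  p_4/q_4 = 25678/953
  p_5/q_5 = 26163/971
q_4 = 953 ≤ 962 < 971 = q_5, so the answer is 25678/953.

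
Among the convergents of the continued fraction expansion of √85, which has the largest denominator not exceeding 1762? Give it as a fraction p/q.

6887/747

√85 = [9; 4, 1, 1, 4, 18, …] (period length 5).
Convergents:
  p_0/q_0 = 9/1
  p_1/q_1 = 37/4
  p_2/q_2 = 46/5
  p_3/q_3 = 83/9
  p_4/q_4 = 378/41
  p_5/q_5 = 6887/747
  p_6/q_6 = 27926/3029
q_5 = 747 ≤ 1762 < 3029 = q_6, so the answer is 6887/747.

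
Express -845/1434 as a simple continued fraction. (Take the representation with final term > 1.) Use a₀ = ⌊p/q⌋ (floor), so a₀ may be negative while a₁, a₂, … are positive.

-845 = -1*1434 + 589
1434 = 2*589 + 256
589 = 2*256 + 77
256 = 3*77 + 25
77 = 3*25 + 2
25 = 12*2 + 1
2 = 2*1 + 0  (stop)
So -845/1434 = [-1; 2, 2, 3, 3, 12, 2].

[-1; 2, 2, 3, 3, 12, 2]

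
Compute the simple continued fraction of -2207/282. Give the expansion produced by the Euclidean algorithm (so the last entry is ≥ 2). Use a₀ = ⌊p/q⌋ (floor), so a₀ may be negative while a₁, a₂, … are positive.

-2207 = -8·282 + 49
282 = 5·49 + 37
49 = 1·37 + 12
37 = 3·12 + 1
12 = 12·1 + 0  (stop)
So -2207/282 = [-8; 5, 1, 3, 12].

[-8; 5, 1, 3, 12]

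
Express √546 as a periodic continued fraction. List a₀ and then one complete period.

a₀ = ⌊√546⌋ = 23.
With m₀=0, d₀=1 and mₖ₊₁ = dₖaₖ − mₖ, dₖ₊₁ = (n − mₖ₊₁²)/dₖ, aₖ₊₁ = ⌊(a₀+mₖ₊₁)/dₖ₊₁⌋:
  k=1: m=23, d=17, a=2
  k=2: m=11, d=25, a=1
  k=3: m=14, d=14, a=2
  k=4: m=14, d=25, a=1
  k=5: m=11, d=17, a=2
  k=6: m=23, d=1, a=46
d=1 and a=2a₀=46 at k=6, so the next step gives (m, d) = (23, 17) again — its k=1 value — and the period has length 6.

[23; 2, 1, 2, 1, 2, 46]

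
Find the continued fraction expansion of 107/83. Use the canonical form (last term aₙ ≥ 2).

107 = 1·83 + 24
83 = 3·24 + 11
24 = 2·11 + 2
11 = 5·2 + 1
2 = 2·1 + 0  (stop)
So 107/83 = [1; 3, 2, 5, 2].

[1; 3, 2, 5, 2]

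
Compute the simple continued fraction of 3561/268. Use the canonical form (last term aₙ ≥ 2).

3561 = 13*268 + 77
268 = 3*77 + 37
77 = 2*37 + 3
37 = 12*3 + 1
3 = 3*1 + 0  (stop)
So 3561/268 = [13; 3, 2, 12, 3].

[13; 3, 2, 12, 3]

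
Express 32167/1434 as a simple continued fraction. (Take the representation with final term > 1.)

32167 = 22×1434 + 619
1434 = 2×619 + 196
619 = 3×196 + 31
196 = 6×31 + 10
31 = 3×10 + 1
10 = 10×1 + 0  (stop)
So 32167/1434 = [22; 2, 3, 6, 3, 10].

[22; 2, 3, 6, 3, 10]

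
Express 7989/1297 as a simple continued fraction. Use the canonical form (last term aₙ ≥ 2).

7989 = 6·1297 + 207
1297 = 6·207 + 55
207 = 3·55 + 42
55 = 1·42 + 13
42 = 3·13 + 3
13 = 4·3 + 1
3 = 3·1 + 0  (stop)
So 7989/1297 = [6; 6, 3, 1, 3, 4, 3].

[6; 6, 3, 1, 3, 4, 3]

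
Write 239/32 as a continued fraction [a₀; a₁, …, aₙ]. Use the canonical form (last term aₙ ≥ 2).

239 = 7*32 + 15
32 = 2*15 + 2
15 = 7*2 + 1
2 = 2*1 + 0  (stop)
So 239/32 = [7; 2, 7, 2].

[7; 2, 7, 2]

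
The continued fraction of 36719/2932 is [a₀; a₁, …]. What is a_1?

1

36719 = 12·2932 + 1535   →  a_0 = 12
2932 = 1·1535 + 1397   →  a_1 = 1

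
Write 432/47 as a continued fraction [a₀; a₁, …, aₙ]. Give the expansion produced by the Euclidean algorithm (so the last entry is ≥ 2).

432 = 9*47 + 9
47 = 5*9 + 2
9 = 4*2 + 1
2 = 2*1 + 0  (stop)
So 432/47 = [9; 5, 4, 2].

[9; 5, 4, 2]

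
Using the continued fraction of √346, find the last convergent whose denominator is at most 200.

3497/188

√346 = [18; 1, 1, 1, 1, 36, …] (period length 5).
Convergents:
  p_0/q_0 = 18/1
  p_1/q_1 = 19/1
  p_2/q_2 = 37/2
  p_3/q_3 = 56/3
  p_4/q_4 = 93/5
  p_5/q_5 = 3404/183
  p_6/q_6 = 3497/188
  p_7/q_7 = 6901/371
q_6 = 188 ≤ 200 < 371 = q_7, so the answer is 3497/188.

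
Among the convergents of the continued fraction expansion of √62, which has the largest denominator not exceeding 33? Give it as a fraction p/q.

63/8

√62 = [7; 1, 6, 1, 14, …] (period length 4).
Convergents:
  p_0/q_0 = 7/1
  p_1/q_1 = 8/1
  p_2/q_2 = 55/7
  p_3/q_3 = 63/8
  p_4/q_4 = 937/119
q_3 = 8 ≤ 33 < 119 = q_4, so the answer is 63/8.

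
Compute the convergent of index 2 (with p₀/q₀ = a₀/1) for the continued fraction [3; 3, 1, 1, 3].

13/4

Using pₖ = aₖpₖ₋₁ + pₖ₋₂, qₖ = aₖqₖ₋₁ + qₖ₋₂ (with p₋₁=1, p₋₂=0, q₋₁=0, q₋₂=1):
  k=0: a=3, p=3, q=1
  k=1: a=3, p=10, q=3
  k=2: a=1, p=13, q=4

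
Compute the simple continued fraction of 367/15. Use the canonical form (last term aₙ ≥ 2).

367 = 24*15 + 7
15 = 2*7 + 1
7 = 7*1 + 0  (stop)
So 367/15 = [24; 2, 7].

[24; 2, 7]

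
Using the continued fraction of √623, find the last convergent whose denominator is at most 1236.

√623 = [24; 1, 23, 1, 48, …] (period length 4).
Convergents:
  p_0/q_0 = 24/1
  p_1/q_1 = 25/1
  p_2/q_2 = 599/24
  p_3/q_3 = 624/25
  p_4/q_4 = 30551/1224
  p_5/q_5 = 31175/1249
q_4 = 1224 ≤ 1236 < 1249 = q_5, so the answer is 30551/1224.

30551/1224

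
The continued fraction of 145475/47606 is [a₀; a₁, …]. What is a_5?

1

145475 = 3·47606 + 2657   →  a_0 = 3
47606 = 17·2657 + 2437   →  a_1 = 17
2657 = 1·2437 + 220   →  a_2 = 1
2437 = 11·220 + 17   →  a_3 = 11
220 = 12·17 + 16   →  a_4 = 12
17 = 1·16 + 1   →  a_5 = 1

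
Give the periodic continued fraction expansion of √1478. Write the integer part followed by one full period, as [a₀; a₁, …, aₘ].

a₀ = ⌊√1478⌋ = 38.
With m₀=0, d₀=1 and mₖ₊₁ = dₖaₖ − mₖ, dₖ₊₁ = (n − mₖ₊₁²)/dₖ, aₖ₊₁ = ⌊(a₀+mₖ₊₁)/dₖ₊₁⌋:
  k=1: m=38, d=34, a=2
  k=2: m=30, d=17, a=4
  k=3: m=38, d=2, a=38
  k=4: m=38, d=17, a=4
  k=5: m=30, d=34, a=2
  k=6: m=38, d=1, a=76
d=1 and a=2a₀=76 at k=6, so the next step gives (m, d) = (38, 34) again — its k=1 value — and the period has length 6.

[38; 2, 4, 38, 4, 2, 76]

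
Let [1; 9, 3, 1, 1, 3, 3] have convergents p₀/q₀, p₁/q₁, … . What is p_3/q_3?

41/37

Using pₖ = aₖpₖ₋₁ + pₖ₋₂, qₖ = aₖqₖ₋₁ + qₖ₋₂ (with p₋₁=1, p₋₂=0, q₋₁=0, q₋₂=1):
  k=0: a=1, p=1, q=1
  k=1: a=9, p=10, q=9
  k=2: a=3, p=31, q=28
  k=3: a=1, p=41, q=37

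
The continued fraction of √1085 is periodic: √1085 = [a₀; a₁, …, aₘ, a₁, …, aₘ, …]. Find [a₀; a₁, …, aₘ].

[32; 1, 15, 2, 15, 1, 64]

a₀ = ⌊√1085⌋ = 32.
With m₀=0, d₀=1 and mₖ₊₁ = dₖaₖ − mₖ, dₖ₊₁ = (n − mₖ₊₁²)/dₖ, aₖ₊₁ = ⌊(a₀+mₖ₊₁)/dₖ₊₁⌋:
  k=1: m=32, d=61, a=1
  k=2: m=29, d=4, a=15
  k=3: m=31, d=31, a=2
  k=4: m=31, d=4, a=15
  k=5: m=29, d=61, a=1
  k=6: m=32, d=1, a=64
d=1 and a=2a₀=64 at k=6, so the next step gives (m, d) = (32, 61) again — its k=1 value — and the period has length 6.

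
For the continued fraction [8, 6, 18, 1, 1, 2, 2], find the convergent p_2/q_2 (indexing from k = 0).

890/109

Using pₖ = aₖpₖ₋₁ + pₖ₋₂, qₖ = aₖqₖ₋₁ + qₖ₋₂ (with p₋₁=1, p₋₂=0, q₋₁=0, q₋₂=1):
  k=0: a=8, p=8, q=1
  k=1: a=6, p=49, q=6
  k=2: a=18, p=890, q=109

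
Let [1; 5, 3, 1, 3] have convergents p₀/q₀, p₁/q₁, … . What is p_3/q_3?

25/21

Using pₖ = aₖpₖ₋₁ + pₖ₋₂, qₖ = aₖqₖ₋₁ + qₖ₋₂ (with p₋₁=1, p₋₂=0, q₋₁=0, q₋₂=1):
  k=0: a=1, p=1, q=1
  k=1: a=5, p=6, q=5
  k=2: a=3, p=19, q=16
  k=3: a=1, p=25, q=21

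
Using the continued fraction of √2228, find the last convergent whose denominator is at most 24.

236/5

√2228 = [47; 4, 1, 22, 1, 4, 94, …] (period length 6).
Convergents:
  p_0/q_0 = 47/1
  p_1/q_1 = 189/4
  p_2/q_2 = 236/5
  p_3/q_3 = 5381/114
q_2 = 5 ≤ 24 < 114 = q_3, so the answer is 236/5.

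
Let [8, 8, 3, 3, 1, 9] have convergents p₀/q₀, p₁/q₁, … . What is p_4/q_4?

877/108

Using pₖ = aₖpₖ₋₁ + pₖ₋₂, qₖ = aₖqₖ₋₁ + qₖ₋₂ (with p₋₁=1, p₋₂=0, q₋₁=0, q₋₂=1):
  k=0: a=8, p=8, q=1
  k=1: a=8, p=65, q=8
  k=2: a=3, p=203, q=25
  k=3: a=3, p=674, q=83
  k=4: a=1, p=877, q=108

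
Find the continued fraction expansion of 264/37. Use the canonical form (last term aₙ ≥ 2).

[7; 7, 2, 2]

264 = 7·37 + 5
37 = 7·5 + 2
5 = 2·2 + 1
2 = 2·1 + 0  (stop)
So 264/37 = [7; 7, 2, 2].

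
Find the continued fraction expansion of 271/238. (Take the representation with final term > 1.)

271 = 1·238 + 33
238 = 7·33 + 7
33 = 4·7 + 5
7 = 1·5 + 2
5 = 2·2 + 1
2 = 2·1 + 0  (stop)
So 271/238 = [1; 7, 4, 1, 2, 2].

[1; 7, 4, 1, 2, 2]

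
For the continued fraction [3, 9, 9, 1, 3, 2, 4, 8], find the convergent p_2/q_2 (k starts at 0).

Using pₖ = aₖpₖ₋₁ + pₖ₋₂, qₖ = aₖqₖ₋₁ + qₖ₋₂ (with p₋₁=1, p₋₂=0, q₋₁=0, q₋₂=1):
  k=0: a=3, p=3, q=1
  k=1: a=9, p=28, q=9
  k=2: a=9, p=255, q=82

255/82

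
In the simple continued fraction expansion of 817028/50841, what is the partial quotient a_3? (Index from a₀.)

3

817028 = 16·50841 + 3572   →  a_0 = 16
50841 = 14·3572 + 833   →  a_1 = 14
3572 = 4·833 + 240   →  a_2 = 4
833 = 3·240 + 113   →  a_3 = 3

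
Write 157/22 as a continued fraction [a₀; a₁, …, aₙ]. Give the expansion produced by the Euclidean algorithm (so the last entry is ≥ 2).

157 = 7*22 + 3
22 = 7*3 + 1
3 = 3*1 + 0  (stop)
So 157/22 = [7; 7, 3].

[7; 7, 3]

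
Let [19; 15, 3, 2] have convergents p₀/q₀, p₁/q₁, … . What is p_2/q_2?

877/46

Using pₖ = aₖpₖ₋₁ + pₖ₋₂, qₖ = aₖqₖ₋₁ + qₖ₋₂ (with p₋₁=1, p₋₂=0, q₋₁=0, q₋₂=1):
  k=0: a=19, p=19, q=1
  k=1: a=15, p=286, q=15
  k=2: a=3, p=877, q=46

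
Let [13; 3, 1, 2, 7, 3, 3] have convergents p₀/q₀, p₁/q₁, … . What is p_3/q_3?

146/11

Using pₖ = aₖpₖ₋₁ + pₖ₋₂, qₖ = aₖqₖ₋₁ + qₖ₋₂ (with p₋₁=1, p₋₂=0, q₋₁=0, q₋₂=1):
  k=0: a=13, p=13, q=1
  k=1: a=3, p=40, q=3
  k=2: a=1, p=53, q=4
  k=3: a=2, p=146, q=11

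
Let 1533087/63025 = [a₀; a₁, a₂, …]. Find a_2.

1533087 = 24·63025 + 20487   →  a_0 = 24
63025 = 3·20487 + 1564   →  a_1 = 3
20487 = 13·1564 + 155   →  a_2 = 13

13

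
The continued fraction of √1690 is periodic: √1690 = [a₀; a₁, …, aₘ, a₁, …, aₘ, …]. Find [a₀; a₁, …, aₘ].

a₀ = ⌊√1690⌋ = 41.

[41; 9, 8, 9, 82]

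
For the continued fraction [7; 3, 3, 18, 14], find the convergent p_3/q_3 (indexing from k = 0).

Using pₖ = aₖpₖ₋₁ + pₖ₋₂, qₖ = aₖqₖ₋₁ + qₖ₋₂ (with p₋₁=1, p₋₂=0, q₋₁=0, q₋₂=1):
  k=0: a=7, p=7, q=1
  k=1: a=3, p=22, q=3
  k=2: a=3, p=73, q=10
  k=3: a=18, p=1336, q=183

1336/183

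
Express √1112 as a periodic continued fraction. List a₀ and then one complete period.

[33; 2, 1, 7, 1, 2, 66]

a₀ = ⌊√1112⌋ = 33.
With m₀=0, d₀=1 and mₖ₊₁ = dₖaₖ − mₖ, dₖ₊₁ = (n − mₖ₊₁²)/dₖ, aₖ₊₁ = ⌊(a₀+mₖ₊₁)/dₖ₊₁⌋:
  k=1: m=33, d=23, a=2
  k=2: m=13, d=41, a=1
  k=3: m=28, d=8, a=7
  k=4: m=28, d=41, a=1
  k=5: m=13, d=23, a=2
  k=6: m=33, d=1, a=66
d=1 and a=2a₀=66 at k=6, so the next step gives (m, d) = (33, 23) again — its k=1 value — and the period has length 6.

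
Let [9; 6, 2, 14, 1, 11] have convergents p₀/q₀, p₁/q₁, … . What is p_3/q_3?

Using pₖ = aₖpₖ₋₁ + pₖ₋₂, qₖ = aₖqₖ₋₁ + qₖ₋₂ (with p₋₁=1, p₋₂=0, q₋₁=0, q₋₂=1):
  k=0: a=9, p=9, q=1
  k=1: a=6, p=55, q=6
  k=2: a=2, p=119, q=13
  k=3: a=14, p=1721, q=188

1721/188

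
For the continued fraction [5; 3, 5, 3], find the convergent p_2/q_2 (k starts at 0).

85/16

Using pₖ = aₖpₖ₋₁ + pₖ₋₂, qₖ = aₖqₖ₋₁ + qₖ₋₂ (with p₋₁=1, p₋₂=0, q₋₁=0, q₋₂=1):
  k=0: a=5, p=5, q=1
  k=1: a=3, p=16, q=3
  k=2: a=5, p=85, q=16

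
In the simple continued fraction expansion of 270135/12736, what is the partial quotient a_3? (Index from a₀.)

3

270135 = 21·12736 + 2679   →  a_0 = 21
12736 = 4·2679 + 2020   →  a_1 = 4
2679 = 1·2020 + 659   →  a_2 = 1
2020 = 3·659 + 43   →  a_3 = 3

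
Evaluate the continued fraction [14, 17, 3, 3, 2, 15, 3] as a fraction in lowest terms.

264666/18827

Using pₖ = aₖpₖ₋₁ + pₖ₋₂ and qₖ = aₖqₖ₋₁ + qₖ₋₂:
  k=0: a=14, p=14, q=1
  k=1: a=17, p=239, q=17
  k=2: a=3, p=731, q=52
  k=3: a=3, p=2432, q=173
  k=4: a=2, p=5595, q=398
  k=5: a=15, p=86357, q=6143
  k=6: a=3, p=264666, q=18827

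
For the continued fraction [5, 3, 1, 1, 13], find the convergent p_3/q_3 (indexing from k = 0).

Using pₖ = aₖpₖ₋₁ + pₖ₋₂, qₖ = aₖqₖ₋₁ + qₖ₋₂ (with p₋₁=1, p₋₂=0, q₋₁=0, q₋₂=1):
  k=0: a=5, p=5, q=1
  k=1: a=3, p=16, q=3
  k=2: a=1, p=21, q=4
  k=3: a=1, p=37, q=7

37/7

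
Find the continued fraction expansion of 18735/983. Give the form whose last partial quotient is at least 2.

18735 = 19·983 + 58
983 = 16·58 + 55
58 = 1·55 + 3
55 = 18·3 + 1
3 = 3·1 + 0  (stop)
So 18735/983 = [19; 16, 1, 18, 3].

[19; 16, 1, 18, 3]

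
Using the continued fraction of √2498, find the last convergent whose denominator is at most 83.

2499/50

√2498 = [49; 1, 48, 1, 98, …] (period length 4).
Convergents:
  p_0/q_0 = 49/1
  p_1/q_1 = 50/1
  p_2/q_2 = 2449/49
  p_3/q_3 = 2499/50
  p_4/q_4 = 247351/4949
q_3 = 50 ≤ 83 < 4949 = q_4, so the answer is 2499/50.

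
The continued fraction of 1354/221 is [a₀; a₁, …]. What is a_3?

8

1354 = 6·221 + 28   →  a_0 = 6
221 = 7·28 + 25   →  a_1 = 7
28 = 1·25 + 3   →  a_2 = 1
25 = 8·3 + 1   →  a_3 = 8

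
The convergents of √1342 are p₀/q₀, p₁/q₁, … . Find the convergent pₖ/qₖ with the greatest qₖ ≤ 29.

√1342 = [36; 1, 1, 1, 2, 1, 1, 1, 72, …] (period length 8).
Convergents:
  p_0/q_0 = 36/1
  p_1/q_1 = 37/1
  p_2/q_2 = 73/2
  p_3/q_3 = 110/3
  p_4/q_4 = 293/8
  p_5/q_5 = 403/11
  p_6/q_6 = 696/19
  p_7/q_7 = 1099/30
q_6 = 19 ≤ 29 < 30 = q_7, so the answer is 696/19.

696/19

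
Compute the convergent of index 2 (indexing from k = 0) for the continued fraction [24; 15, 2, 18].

Using pₖ = aₖpₖ₋₁ + pₖ₋₂, qₖ = aₖqₖ₋₁ + qₖ₋₂ (with p₋₁=1, p₋₂=0, q₋₁=0, q₋₂=1):
  k=0: a=24, p=24, q=1
  k=1: a=15, p=361, q=15
  k=2: a=2, p=746, q=31

746/31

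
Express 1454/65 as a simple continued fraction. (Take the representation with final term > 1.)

[22; 2, 1, 2, 2, 3]

1454 = 22*65 + 24
65 = 2*24 + 17
24 = 1*17 + 7
17 = 2*7 + 3
7 = 2*3 + 1
3 = 3*1 + 0  (stop)
So 1454/65 = [22; 2, 1, 2, 2, 3].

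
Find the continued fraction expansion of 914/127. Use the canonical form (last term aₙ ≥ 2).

[7; 5, 12, 2]

914 = 7×127 + 25
127 = 5×25 + 2
25 = 12×2 + 1
2 = 2×1 + 0  (stop)
So 914/127 = [7; 5, 12, 2].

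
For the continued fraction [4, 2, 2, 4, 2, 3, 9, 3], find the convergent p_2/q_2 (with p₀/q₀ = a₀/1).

22/5

Using pₖ = aₖpₖ₋₁ + pₖ₋₂, qₖ = aₖqₖ₋₁ + qₖ₋₂ (with p₋₁=1, p₋₂=0, q₋₁=0, q₋₂=1):
  k=0: a=4, p=4, q=1
  k=1: a=2, p=9, q=2
  k=2: a=2, p=22, q=5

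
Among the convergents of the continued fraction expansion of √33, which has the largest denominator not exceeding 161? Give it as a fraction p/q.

787/137

√33 = [5; 1, 2, 1, 10, …] (period length 4).
Convergents:
  p_0/q_0 = 5/1
  p_1/q_1 = 6/1
  p_2/q_2 = 17/3
  p_3/q_3 = 23/4
  p_4/q_4 = 247/43
  p_5/q_5 = 270/47
  p_6/q_6 = 787/137
  p_7/q_7 = 1057/184
q_6 = 137 ≤ 161 < 184 = q_7, so the answer is 787/137.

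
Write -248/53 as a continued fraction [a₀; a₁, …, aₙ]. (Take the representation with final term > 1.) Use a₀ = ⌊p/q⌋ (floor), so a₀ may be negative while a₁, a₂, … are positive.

[-5; 3, 8, 2]

-248 = -5*53 + 17
53 = 3*17 + 2
17 = 8*2 + 1
2 = 2*1 + 0  (stop)
So -248/53 = [-5; 3, 8, 2].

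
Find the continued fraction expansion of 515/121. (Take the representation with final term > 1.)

515 = 4·121 + 31
121 = 3·31 + 28
31 = 1·28 + 3
28 = 9·3 + 1
3 = 3·1 + 0  (stop)
So 515/121 = [4; 3, 1, 9, 3].

[4; 3, 1, 9, 3]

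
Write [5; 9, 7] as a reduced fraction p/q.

327/64

Using pₖ = aₖpₖ₋₁ + pₖ₋₂ and qₖ = aₖqₖ₋₁ + qₖ₋₂:
  k=0: a=5, p=5, q=1
  k=1: a=9, p=46, q=9
  k=2: a=7, p=327, q=64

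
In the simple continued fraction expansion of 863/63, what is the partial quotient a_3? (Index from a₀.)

3

863 = 13·63 + 44   →  a_0 = 13
63 = 1·44 + 19   →  a_1 = 1
44 = 2·19 + 6   →  a_2 = 2
19 = 3·6 + 1   →  a_3 = 3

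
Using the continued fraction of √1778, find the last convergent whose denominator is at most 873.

21294/505

√1778 = [42; 6, 84, …] (period length 2).
Convergents:
  p_0/q_0 = 42/1
  p_1/q_1 = 253/6
  p_2/q_2 = 21294/505
  p_3/q_3 = 128017/3036
q_2 = 505 ≤ 873 < 3036 = q_3, so the answer is 21294/505.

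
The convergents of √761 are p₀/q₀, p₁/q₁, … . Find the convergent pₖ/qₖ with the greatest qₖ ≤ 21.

469/17

√761 = [27; 1, 1, 2, 2, 1, 1, 54, …] (period length 7).
Convergents:
  p_0/q_0 = 27/1
  p_1/q_1 = 28/1
  p_2/q_2 = 55/2
  p_3/q_3 = 138/5
  p_4/q_4 = 331/12
  p_5/q_5 = 469/17
  p_6/q_6 = 800/29
q_5 = 17 ≤ 21 < 29 = q_6, so the answer is 469/17.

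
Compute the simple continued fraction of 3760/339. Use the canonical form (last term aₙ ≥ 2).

[11; 10, 1, 14, 2]

3760 = 11*339 + 31
339 = 10*31 + 29
31 = 1*29 + 2
29 = 14*2 + 1
2 = 2*1 + 0  (stop)
So 3760/339 = [11; 10, 1, 14, 2].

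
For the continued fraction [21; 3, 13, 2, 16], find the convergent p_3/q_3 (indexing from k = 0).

Using pₖ = aₖpₖ₋₁ + pₖ₋₂, qₖ = aₖqₖ₋₁ + qₖ₋₂ (with p₋₁=1, p₋₂=0, q₋₁=0, q₋₂=1):
  k=0: a=21, p=21, q=1
  k=1: a=3, p=64, q=3
  k=2: a=13, p=853, q=40
  k=3: a=2, p=1770, q=83

1770/83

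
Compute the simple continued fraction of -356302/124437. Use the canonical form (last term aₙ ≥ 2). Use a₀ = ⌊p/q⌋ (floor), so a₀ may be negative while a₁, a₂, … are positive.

[-3; 7, 3, 6, 17, 17, 3]

-356302 = -3*124437 + 17009
124437 = 7*17009 + 5374
17009 = 3*5374 + 887
5374 = 6*887 + 52
887 = 17*52 + 3
52 = 17*3 + 1
3 = 3*1 + 0  (stop)
So -356302/124437 = [-3; 7, 3, 6, 17, 17, 3].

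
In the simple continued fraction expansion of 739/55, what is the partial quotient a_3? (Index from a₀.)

739 = 13·55 + 24   →  a_0 = 13
55 = 2·24 + 7   →  a_1 = 2
24 = 3·7 + 3   →  a_2 = 3
7 = 2·3 + 1   →  a_3 = 2

2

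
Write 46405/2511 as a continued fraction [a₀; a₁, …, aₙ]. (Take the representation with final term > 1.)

[18; 2, 12, 2, 3, 1, 10]

46405 = 18*2511 + 1207
2511 = 2*1207 + 97
1207 = 12*97 + 43
97 = 2*43 + 11
43 = 3*11 + 10
11 = 1*10 + 1
10 = 10*1 + 0  (stop)
So 46405/2511 = [18; 2, 12, 2, 3, 1, 10].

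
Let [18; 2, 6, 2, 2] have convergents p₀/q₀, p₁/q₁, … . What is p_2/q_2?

Using pₖ = aₖpₖ₋₁ + pₖ₋₂, qₖ = aₖqₖ₋₁ + qₖ₋₂ (with p₋₁=1, p₋₂=0, q₋₁=0, q₋₂=1):
  k=0: a=18, p=18, q=1
  k=1: a=2, p=37, q=2
  k=2: a=6, p=240, q=13

240/13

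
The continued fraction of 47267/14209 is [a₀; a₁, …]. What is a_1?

3

47267 = 3·14209 + 4640   →  a_0 = 3
14209 = 3·4640 + 289   →  a_1 = 3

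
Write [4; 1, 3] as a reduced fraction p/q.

Using pₖ = aₖpₖ₋₁ + pₖ₋₂ and qₖ = aₖqₖ₋₁ + qₖ₋₂:
  k=0: a=4, p=4, q=1
  k=1: a=1, p=5, q=1
  k=2: a=3, p=19, q=4

19/4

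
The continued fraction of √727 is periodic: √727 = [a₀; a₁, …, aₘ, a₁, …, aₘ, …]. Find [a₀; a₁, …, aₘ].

[26; 1, 25, 1, 52]

a₀ = ⌊√727⌋ = 26.
With m₀=0, d₀=1 and mₖ₊₁ = dₖaₖ − mₖ, dₖ₊₁ = (n − mₖ₊₁²)/dₖ, aₖ₊₁ = ⌊(a₀+mₖ₊₁)/dₖ₊₁⌋:
  k=1: m=26, d=51, a=1
  k=2: m=25, d=2, a=25
  k=3: m=25, d=51, a=1
  k=4: m=26, d=1, a=52
d=1 and a=2a₀=52 at k=4, so the next step gives (m, d) = (26, 51) again — its k=1 value — and the period has length 4.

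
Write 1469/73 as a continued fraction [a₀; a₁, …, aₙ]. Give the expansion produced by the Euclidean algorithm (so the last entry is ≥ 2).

[20; 8, 9]

1469 = 20·73 + 9
73 = 8·9 + 1
9 = 9·1 + 0  (stop)
So 1469/73 = [20; 8, 9].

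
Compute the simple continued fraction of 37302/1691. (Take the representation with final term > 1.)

[22; 16, 1, 10, 9]

37302 = 22*1691 + 100
1691 = 16*100 + 91
100 = 1*91 + 9
91 = 10*9 + 1
9 = 9*1 + 0  (stop)
So 37302/1691 = [22; 16, 1, 10, 9].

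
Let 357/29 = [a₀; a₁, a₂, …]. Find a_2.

4

357 = 12·29 + 9   →  a_0 = 12
29 = 3·9 + 2   →  a_1 = 3
9 = 4·2 + 1   →  a_2 = 4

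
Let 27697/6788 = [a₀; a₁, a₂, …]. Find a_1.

12

27697 = 4·6788 + 545   →  a_0 = 4
6788 = 12·545 + 248   →  a_1 = 12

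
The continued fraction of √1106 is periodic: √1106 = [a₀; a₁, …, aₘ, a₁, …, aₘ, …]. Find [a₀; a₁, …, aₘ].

[33; 3, 1, 8, 1, 3, 66]

a₀ = ⌊√1106⌋ = 33.
With m₀=0, d₀=1 and mₖ₊₁ = dₖaₖ − mₖ, dₖ₊₁ = (n − mₖ₊₁²)/dₖ, aₖ₊₁ = ⌊(a₀+mₖ₊₁)/dₖ₊₁⌋:
  k=1: m=33, d=17, a=3
  k=2: m=18, d=46, a=1
  k=3: m=28, d=7, a=8
  k=4: m=28, d=46, a=1
  k=5: m=18, d=17, a=3
  k=6: m=33, d=1, a=66
d=1 and a=2a₀=66 at k=6, so the next step gives (m, d) = (33, 17) again — its k=1 value — and the period has length 6.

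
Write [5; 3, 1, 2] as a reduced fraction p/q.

Using pₖ = aₖpₖ₋₁ + pₖ₋₂ and qₖ = aₖqₖ₋₁ + qₖ₋₂:
  k=0: a=5, p=5, q=1
  k=1: a=3, p=16, q=3
  k=2: a=1, p=21, q=4
  k=3: a=2, p=58, q=11

58/11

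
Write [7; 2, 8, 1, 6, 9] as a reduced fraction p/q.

Fold from the inside: start with 9/1.
  6 + 1/9 = 55/9
  1 + 9/55 = 64/55
  8 + 55/64 = 567/64
  2 + 64/567 = 1198/567
  7 + 567/1198 = 8953/1198

8953/1198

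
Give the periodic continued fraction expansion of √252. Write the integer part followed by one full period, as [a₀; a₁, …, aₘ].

[15; 1, 6, 1, 30]

a₀ = ⌊√252⌋ = 15.
With m₀=0, d₀=1 and mₖ₊₁ = dₖaₖ − mₖ, dₖ₊₁ = (n − mₖ₊₁²)/dₖ, aₖ₊₁ = ⌊(a₀+mₖ₊₁)/dₖ₊₁⌋:
  k=1: m=15, d=27, a=1
  k=2: m=12, d=4, a=6
  k=3: m=12, d=27, a=1
  k=4: m=15, d=1, a=30
d=1 and a=2a₀=30 at k=4, so the next step gives (m, d) = (15, 27) again — its k=1 value — and the period has length 4.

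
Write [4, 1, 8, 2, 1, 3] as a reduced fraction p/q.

Using pₖ = aₖpₖ₋₁ + pₖ₋₂ and qₖ = aₖqₖ₋₁ + qₖ₋₂:
  k=0: a=4, p=4, q=1
  k=1: a=1, p=5, q=1
  k=2: a=8, p=44, q=9
  k=3: a=2, p=93, q=19
  k=4: a=1, p=137, q=28
  k=5: a=3, p=504, q=103

504/103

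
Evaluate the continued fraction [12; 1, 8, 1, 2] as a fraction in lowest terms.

Using pₖ = aₖpₖ₋₁ + pₖ₋₂ and qₖ = aₖqₖ₋₁ + qₖ₋₂:
  k=0: a=12, p=12, q=1
  k=1: a=1, p=13, q=1
  k=2: a=8, p=116, q=9
  k=3: a=1, p=129, q=10
  k=4: a=2, p=374, q=29

374/29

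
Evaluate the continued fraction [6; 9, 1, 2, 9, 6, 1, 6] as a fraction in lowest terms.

Using pₖ = aₖpₖ₋₁ + pₖ₋₂ and qₖ = aₖqₖ₋₁ + qₖ₋₂:
  k=0: a=6, p=6, q=1
  k=1: a=9, p=55, q=9
  k=2: a=1, p=61, q=10
  k=3: a=2, p=177, q=29
  k=4: a=9, p=1654, q=271
  k=5: a=6, p=10101, q=1655
  k=6: a=1, p=11755, q=1926
  k=7: a=6, p=80631, q=13211

80631/13211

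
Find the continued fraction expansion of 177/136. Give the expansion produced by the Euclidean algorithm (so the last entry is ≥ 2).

177 = 1*136 + 41
136 = 3*41 + 13
41 = 3*13 + 2
13 = 6*2 + 1
2 = 2*1 + 0  (stop)
So 177/136 = [1; 3, 3, 6, 2].

[1; 3, 3, 6, 2]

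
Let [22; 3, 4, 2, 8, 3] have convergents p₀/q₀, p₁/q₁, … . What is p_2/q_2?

Using pₖ = aₖpₖ₋₁ + pₖ₋₂, qₖ = aₖqₖ₋₁ + qₖ₋₂ (with p₋₁=1, p₋₂=0, q₋₁=0, q₋₂=1):
  k=0: a=22, p=22, q=1
  k=1: a=3, p=67, q=3
  k=2: a=4, p=290, q=13

290/13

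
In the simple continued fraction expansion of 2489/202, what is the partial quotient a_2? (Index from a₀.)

2489 = 12·202 + 65   →  a_0 = 12
202 = 3·65 + 7   →  a_1 = 3
65 = 9·7 + 2   →  a_2 = 9

9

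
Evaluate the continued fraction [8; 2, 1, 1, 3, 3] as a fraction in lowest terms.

Using pₖ = aₖpₖ₋₁ + pₖ₋₂ and qₖ = aₖqₖ₋₁ + qₖ₋₂:
  k=0: a=8, p=8, q=1
  k=1: a=2, p=17, q=2
  k=2: a=1, p=25, q=3
  k=3: a=1, p=42, q=5
  k=4: a=3, p=151, q=18
  k=5: a=3, p=495, q=59

495/59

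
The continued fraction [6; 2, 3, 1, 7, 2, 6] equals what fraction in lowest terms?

6211/964

Using pₖ = aₖpₖ₋₁ + pₖ₋₂ and qₖ = aₖqₖ₋₁ + qₖ₋₂:
  k=0: a=6, p=6, q=1
  k=1: a=2, p=13, q=2
  k=2: a=3, p=45, q=7
  k=3: a=1, p=58, q=9
  k=4: a=7, p=451, q=70
  k=5: a=2, p=960, q=149
  k=6: a=6, p=6211, q=964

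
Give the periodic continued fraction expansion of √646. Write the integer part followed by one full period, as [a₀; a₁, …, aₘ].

a₀ = ⌊√646⌋ = 25.

[25; 2, 2, 2, 50]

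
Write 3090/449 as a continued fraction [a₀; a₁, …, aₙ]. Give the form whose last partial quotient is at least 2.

[6; 1, 7, 2, 8, 3]

3090 = 6×449 + 396
449 = 1×396 + 53
396 = 7×53 + 25
53 = 2×25 + 3
25 = 8×3 + 1
3 = 3×1 + 0  (stop)
So 3090/449 = [6; 1, 7, 2, 8, 3].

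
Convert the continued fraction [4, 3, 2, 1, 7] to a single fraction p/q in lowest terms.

331/77

Fold from the inside: start with 7/1.
  1 + 1/7 = 8/7
  2 + 7/8 = 23/8
  3 + 8/23 = 77/23
  4 + 23/77 = 331/77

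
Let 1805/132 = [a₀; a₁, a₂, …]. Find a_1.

1

1805 = 13·132 + 89   →  a_0 = 13
132 = 1·89 + 43   →  a_1 = 1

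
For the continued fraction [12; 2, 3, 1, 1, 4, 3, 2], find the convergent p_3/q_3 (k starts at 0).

Using pₖ = aₖpₖ₋₁ + pₖ₋₂, qₖ = aₖqₖ₋₁ + qₖ₋₂ (with p₋₁=1, p₋₂=0, q₋₁=0, q₋₂=1):
  k=0: a=12, p=12, q=1
  k=1: a=2, p=25, q=2
  k=2: a=3, p=87, q=7
  k=3: a=1, p=112, q=9

112/9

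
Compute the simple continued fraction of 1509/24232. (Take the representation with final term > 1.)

[0; 16, 17, 6, 1, 3, 3]

1509 = 0*24232 + 1509
24232 = 16*1509 + 88
1509 = 17*88 + 13
88 = 6*13 + 10
13 = 1*10 + 3
10 = 3*3 + 1
3 = 3*1 + 0  (stop)
So 1509/24232 = [0; 16, 17, 6, 1, 3, 3].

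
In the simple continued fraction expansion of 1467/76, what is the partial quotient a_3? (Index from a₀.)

1467 = 19·76 + 23   →  a_0 = 19
76 = 3·23 + 7   →  a_1 = 3
23 = 3·7 + 2   →  a_2 = 3
7 = 3·2 + 1   →  a_3 = 3

3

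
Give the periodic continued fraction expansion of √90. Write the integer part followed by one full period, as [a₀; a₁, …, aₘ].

a₀ = ⌊√90⌋ = 9.
With m₀=0, d₀=1 and mₖ₊₁ = dₖaₖ − mₖ, dₖ₊₁ = (n − mₖ₊₁²)/dₖ, aₖ₊₁ = ⌊(a₀+mₖ₊₁)/dₖ₊₁⌋:
  k=1: m=9, d=9, a=2
  k=2: m=9, d=1, a=18
d=1 and a=2a₀=18 at k=2, so the next step gives (m, d) = (9, 9) again — its k=1 value — and the period has length 2.

[9; 2, 18]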